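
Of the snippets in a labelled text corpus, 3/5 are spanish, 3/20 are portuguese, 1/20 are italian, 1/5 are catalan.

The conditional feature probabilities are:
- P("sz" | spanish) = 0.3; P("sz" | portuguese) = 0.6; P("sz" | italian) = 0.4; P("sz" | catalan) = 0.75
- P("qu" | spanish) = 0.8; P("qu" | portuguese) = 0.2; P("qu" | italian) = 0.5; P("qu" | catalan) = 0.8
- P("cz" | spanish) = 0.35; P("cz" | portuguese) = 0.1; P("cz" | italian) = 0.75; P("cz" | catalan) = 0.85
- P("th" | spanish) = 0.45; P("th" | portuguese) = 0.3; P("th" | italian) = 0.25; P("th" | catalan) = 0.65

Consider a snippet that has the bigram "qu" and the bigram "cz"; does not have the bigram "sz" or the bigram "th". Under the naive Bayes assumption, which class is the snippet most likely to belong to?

spanish: 0.6 × (1−0.3) × 0.8 × 0.35 × (1−0.45) = 0.06468
portuguese: 0.15 × (1−0.6) × 0.2 × 0.1 × (1−0.3) = 0.00084
italian: 0.05 × (1−0.4) × 0.5 × 0.75 × (1−0.25) = 0.0084375
catalan: 0.2 × (1−0.75) × 0.8 × 0.85 × (1−0.65) = 0.0119
Highest score → spanish.

spanish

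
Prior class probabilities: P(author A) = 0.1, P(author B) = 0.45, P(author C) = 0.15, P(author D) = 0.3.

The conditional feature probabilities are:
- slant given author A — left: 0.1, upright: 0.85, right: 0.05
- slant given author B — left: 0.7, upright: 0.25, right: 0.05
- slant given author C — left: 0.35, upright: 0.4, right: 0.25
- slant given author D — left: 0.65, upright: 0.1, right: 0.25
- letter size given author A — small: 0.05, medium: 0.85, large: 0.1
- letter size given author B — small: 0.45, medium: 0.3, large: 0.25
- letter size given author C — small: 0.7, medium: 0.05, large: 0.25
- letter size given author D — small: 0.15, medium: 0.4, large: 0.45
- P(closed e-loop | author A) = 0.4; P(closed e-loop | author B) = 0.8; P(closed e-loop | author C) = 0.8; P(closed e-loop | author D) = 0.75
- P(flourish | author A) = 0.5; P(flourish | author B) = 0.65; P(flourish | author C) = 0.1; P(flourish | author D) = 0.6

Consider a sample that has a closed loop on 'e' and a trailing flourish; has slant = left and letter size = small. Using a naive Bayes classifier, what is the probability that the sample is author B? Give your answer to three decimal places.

0.820

author A: 0.1 × 0.1 × 0.05 × 0.4 × 0.5 = 0.0001
author B: 0.45 × 0.7 × 0.45 × 0.8 × 0.65 = 0.07371
author C: 0.15 × 0.35 × 0.7 × 0.8 × 0.1 = 0.00294
author D: 0.3 × 0.65 × 0.15 × 0.75 × 0.6 = 0.0131625
P(author B | x) = 0.07371 / 0.0899125 ≈ 0.820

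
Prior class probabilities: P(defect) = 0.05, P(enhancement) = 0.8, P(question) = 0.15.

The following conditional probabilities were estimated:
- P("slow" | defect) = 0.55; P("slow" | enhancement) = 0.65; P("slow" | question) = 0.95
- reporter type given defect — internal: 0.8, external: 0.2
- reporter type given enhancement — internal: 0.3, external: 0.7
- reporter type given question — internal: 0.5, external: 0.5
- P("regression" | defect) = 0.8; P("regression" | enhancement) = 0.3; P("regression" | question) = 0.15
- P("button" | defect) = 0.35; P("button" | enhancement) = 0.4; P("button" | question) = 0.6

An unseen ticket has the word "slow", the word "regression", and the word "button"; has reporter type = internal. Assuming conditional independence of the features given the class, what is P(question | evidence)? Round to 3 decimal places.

defect: 0.05 × 0.55 × 0.8 × 0.8 × 0.35 = 0.00616
enhancement: 0.8 × 0.65 × 0.3 × 0.3 × 0.4 = 0.01872
question: 0.15 × 0.95 × 0.5 × 0.15 × 0.6 = 0.0064125
P(question | x) = 0.0064125 / 0.0312925 ≈ 0.205

0.205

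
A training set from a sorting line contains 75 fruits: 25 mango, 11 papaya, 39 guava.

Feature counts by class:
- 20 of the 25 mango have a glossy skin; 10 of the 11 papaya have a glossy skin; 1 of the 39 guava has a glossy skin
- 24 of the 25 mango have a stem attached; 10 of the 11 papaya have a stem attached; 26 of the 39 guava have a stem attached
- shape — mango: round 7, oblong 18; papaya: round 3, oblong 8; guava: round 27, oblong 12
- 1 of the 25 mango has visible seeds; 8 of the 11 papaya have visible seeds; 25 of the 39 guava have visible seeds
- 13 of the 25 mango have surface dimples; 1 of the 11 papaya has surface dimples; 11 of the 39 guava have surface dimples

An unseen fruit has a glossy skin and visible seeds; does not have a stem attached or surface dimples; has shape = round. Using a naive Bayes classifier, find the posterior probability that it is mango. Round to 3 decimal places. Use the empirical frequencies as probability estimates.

mango: (25/75) × (20/25) × (1/25) × (7/25) × (1/25) × (12/25) = 0.000057344
papaya: (11/75) × (10/11) × (1/11) × (3/11) × (8/11) × (10/11) ≈ 0.00218564
guava: (39/75) × (1/39) × (13/39) × (27/39) × (25/39) × (28/39) ≈ 0.00141607
P(mango | x) = 0.000057344 / 0.003659054 ≈ 0.016

0.016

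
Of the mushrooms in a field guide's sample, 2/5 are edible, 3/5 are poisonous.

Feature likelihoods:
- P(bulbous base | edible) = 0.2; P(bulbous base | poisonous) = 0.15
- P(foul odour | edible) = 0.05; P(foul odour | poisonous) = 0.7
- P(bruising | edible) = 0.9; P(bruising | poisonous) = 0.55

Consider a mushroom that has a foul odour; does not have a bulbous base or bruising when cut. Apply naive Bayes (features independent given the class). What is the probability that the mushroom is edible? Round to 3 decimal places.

0.010

edible: 0.4 × (1−0.2) × 0.05 × (1−0.9) = 0.0016
poisonous: 0.6 × (1−0.15) × 0.7 × (1−0.55) = 0.16065
P(edible | x) = 0.0016 / 0.16225 ≈ 0.010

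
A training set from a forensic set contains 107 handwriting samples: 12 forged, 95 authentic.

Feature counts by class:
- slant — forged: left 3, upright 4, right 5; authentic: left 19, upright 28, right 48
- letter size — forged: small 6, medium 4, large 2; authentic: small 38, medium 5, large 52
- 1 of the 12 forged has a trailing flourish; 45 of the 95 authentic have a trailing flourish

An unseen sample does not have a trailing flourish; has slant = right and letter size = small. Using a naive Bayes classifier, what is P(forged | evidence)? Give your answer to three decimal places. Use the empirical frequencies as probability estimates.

forged: (12/107) × (5/12) × (6/12) × (11/12) ≈ 0.0214174
authentic: (95/107) × (48/95) × (38/95) × (50/95) ≈ 0.0944417
P(forged | x) = 0.0214174 / 0.1158591 ≈ 0.185

0.185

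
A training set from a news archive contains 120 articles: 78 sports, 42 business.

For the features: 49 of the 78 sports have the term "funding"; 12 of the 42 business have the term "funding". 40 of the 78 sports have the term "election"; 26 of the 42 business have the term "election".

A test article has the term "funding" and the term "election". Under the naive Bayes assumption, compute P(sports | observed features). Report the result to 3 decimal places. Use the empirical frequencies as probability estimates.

0.772

sports: (78/120) × (49/78) × (40/78) ≈ 0.209402
business: (42/120) × (12/42) × (26/42) ≈ 0.0619048
P(sports | x) = 0.209402 / 0.2713068 ≈ 0.772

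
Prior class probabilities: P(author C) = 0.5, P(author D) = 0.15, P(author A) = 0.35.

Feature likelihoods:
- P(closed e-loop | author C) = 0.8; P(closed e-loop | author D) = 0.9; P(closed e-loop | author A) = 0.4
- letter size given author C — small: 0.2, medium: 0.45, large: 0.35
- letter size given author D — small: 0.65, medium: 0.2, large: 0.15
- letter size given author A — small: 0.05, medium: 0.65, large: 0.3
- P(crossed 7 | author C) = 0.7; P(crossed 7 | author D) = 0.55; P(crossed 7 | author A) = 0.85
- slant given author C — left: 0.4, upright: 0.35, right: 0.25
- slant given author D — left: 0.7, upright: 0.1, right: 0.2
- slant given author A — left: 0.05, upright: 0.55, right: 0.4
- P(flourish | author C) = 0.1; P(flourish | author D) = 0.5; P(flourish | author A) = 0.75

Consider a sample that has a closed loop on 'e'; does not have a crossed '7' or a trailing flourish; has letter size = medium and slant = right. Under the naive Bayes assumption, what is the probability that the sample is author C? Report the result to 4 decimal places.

author C: 0.5 × 0.8 × 0.45 × (1−0.7) × 0.25 × (1−0.1) = 0.01215
author D: 0.15 × 0.9 × 0.2 × (1−0.55) × 0.2 × (1−0.5) = 0.001215
author A: 0.35 × 0.4 × 0.65 × (1−0.85) × 0.4 × (1−0.75) = 0.001365
P(author C | x) = 0.01215 / 0.01473 ≈ 0.8248

0.8248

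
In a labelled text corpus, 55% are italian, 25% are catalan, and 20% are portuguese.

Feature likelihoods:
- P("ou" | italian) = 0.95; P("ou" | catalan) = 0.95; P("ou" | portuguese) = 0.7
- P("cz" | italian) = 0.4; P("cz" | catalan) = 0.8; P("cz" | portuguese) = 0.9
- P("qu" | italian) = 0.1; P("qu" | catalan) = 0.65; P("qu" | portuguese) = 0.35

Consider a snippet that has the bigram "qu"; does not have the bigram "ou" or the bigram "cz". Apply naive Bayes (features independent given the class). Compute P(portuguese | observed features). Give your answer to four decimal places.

italian: 0.55 × (1−0.95) × (1−0.4) × 0.1 = 0.00165
catalan: 0.25 × (1−0.95) × (1−0.8) × 0.65 = 0.001625
portuguese: 0.2 × (1−0.7) × (1−0.9) × 0.35 = 0.0021
P(portuguese | x) = 0.0021 / 0.005375 ≈ 0.3907

0.3907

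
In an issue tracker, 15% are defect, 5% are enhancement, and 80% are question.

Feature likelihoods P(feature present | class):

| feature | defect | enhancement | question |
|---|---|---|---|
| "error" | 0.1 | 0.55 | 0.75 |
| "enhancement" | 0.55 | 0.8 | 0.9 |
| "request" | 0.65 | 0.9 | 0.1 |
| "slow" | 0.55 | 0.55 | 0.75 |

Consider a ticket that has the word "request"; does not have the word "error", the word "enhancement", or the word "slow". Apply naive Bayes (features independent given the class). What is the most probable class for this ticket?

defect

defect: 0.15 × (1−0.1) × (1−0.55) × 0.65 × (1−0.55) = 0.017769375
enhancement: 0.05 × (1−0.55) × (1−0.8) × 0.9 × (1−0.55) = 0.0018225
question: 0.8 × (1−0.75) × (1−0.9) × 0.1 × (1−0.75) = 0.0005
Highest score → defect.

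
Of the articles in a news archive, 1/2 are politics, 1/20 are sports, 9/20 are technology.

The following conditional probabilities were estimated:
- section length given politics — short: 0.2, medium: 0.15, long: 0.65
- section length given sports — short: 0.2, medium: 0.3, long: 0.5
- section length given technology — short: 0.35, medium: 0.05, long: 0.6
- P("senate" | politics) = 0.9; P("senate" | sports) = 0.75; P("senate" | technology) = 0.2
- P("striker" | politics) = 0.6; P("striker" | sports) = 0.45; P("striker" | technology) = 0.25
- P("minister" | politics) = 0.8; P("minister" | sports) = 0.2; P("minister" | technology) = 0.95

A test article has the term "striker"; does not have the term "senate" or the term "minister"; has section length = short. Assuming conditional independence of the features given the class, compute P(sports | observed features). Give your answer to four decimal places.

politics: 0.5 × 0.2 × (1−0.9) × 0.6 × (1−0.8) = 0.0012
sports: 0.05 × 0.2 × (1−0.75) × 0.45 × (1−0.2) = 0.0009
technology: 0.45 × 0.35 × (1−0.2) × 0.25 × (1−0.95) = 0.001575
P(sports | x) = 0.0009 / 0.003675 ≈ 0.2449

0.2449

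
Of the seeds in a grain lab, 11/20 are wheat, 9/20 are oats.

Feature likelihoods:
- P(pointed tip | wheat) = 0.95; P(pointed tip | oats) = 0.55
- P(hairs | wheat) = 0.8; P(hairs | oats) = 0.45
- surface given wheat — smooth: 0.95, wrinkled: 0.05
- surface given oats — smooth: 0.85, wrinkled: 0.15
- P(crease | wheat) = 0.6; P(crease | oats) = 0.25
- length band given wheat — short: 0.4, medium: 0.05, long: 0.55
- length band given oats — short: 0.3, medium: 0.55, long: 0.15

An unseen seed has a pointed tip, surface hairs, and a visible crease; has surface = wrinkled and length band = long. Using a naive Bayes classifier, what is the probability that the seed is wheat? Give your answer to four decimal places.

0.9167

wheat: 0.55 × 0.95 × 0.8 × 0.05 × 0.6 × 0.55 = 0.006897
oats: 0.45 × 0.55 × 0.45 × 0.15 × 0.25 × 0.15 = 0.000626484375
P(wheat | x) = 0.006897 / 0.007523484375 ≈ 0.9167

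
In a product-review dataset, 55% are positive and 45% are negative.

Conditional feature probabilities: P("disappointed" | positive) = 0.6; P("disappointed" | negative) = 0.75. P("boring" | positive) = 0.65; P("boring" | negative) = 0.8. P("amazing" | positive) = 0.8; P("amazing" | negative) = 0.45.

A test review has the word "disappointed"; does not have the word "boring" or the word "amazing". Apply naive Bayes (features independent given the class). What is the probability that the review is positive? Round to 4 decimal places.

0.3836

positive: 0.55 × 0.6 × (1−0.65) × (1−0.8) = 0.0231
negative: 0.45 × 0.75 × (1−0.8) × (1−0.45) = 0.037125
P(positive | x) = 0.0231 / 0.060225 ≈ 0.3836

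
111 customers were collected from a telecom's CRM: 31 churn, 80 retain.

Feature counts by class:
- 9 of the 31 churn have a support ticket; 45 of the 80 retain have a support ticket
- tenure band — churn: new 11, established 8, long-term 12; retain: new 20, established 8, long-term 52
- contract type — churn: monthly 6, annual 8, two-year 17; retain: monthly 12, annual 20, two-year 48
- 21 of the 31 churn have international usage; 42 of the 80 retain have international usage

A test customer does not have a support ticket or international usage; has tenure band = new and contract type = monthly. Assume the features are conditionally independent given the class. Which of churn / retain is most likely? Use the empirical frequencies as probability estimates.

churn: (31/111) × (22/31) × (11/31) × (6/31) × (10/31) ≈ 0.00439095
retain: (80/111) × (35/80) × (20/80) × (12/80) × (38/80) ≈ 0.00561655
Highest score → retain.

retain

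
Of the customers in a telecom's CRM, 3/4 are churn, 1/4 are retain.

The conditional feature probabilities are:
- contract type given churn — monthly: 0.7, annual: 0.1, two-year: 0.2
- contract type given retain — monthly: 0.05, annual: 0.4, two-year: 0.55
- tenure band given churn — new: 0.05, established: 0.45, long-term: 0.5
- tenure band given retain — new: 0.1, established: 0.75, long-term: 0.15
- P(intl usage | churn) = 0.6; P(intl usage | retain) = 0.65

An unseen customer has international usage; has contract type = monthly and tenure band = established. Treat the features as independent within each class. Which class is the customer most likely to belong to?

churn: 0.75 × 0.7 × 0.45 × 0.6 = 0.14175
retain: 0.25 × 0.05 × 0.75 × 0.65 = 0.00609375
Highest score → churn.

churn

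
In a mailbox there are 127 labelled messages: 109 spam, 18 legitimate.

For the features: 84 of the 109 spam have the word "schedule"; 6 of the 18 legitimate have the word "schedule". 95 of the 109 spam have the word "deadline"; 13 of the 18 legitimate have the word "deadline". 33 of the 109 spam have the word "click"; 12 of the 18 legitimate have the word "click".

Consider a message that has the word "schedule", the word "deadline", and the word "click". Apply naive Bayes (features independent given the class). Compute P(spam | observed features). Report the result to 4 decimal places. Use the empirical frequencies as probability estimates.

0.8847

spam: (109/127) × (84/109) × (95/109) × (33/109) ≈ 0.174526
legitimate: (18/127) × (6/18) × (13/18) × (12/18) ≈ 0.0227472
P(spam | x) = 0.174526 / 0.1972732 ≈ 0.8847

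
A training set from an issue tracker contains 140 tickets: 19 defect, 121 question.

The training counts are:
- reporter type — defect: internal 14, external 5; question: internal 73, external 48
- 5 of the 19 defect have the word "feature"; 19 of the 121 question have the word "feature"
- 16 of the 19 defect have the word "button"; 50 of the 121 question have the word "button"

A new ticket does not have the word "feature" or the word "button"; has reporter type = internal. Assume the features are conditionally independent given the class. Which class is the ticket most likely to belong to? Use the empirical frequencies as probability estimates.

defect: (19/140) × (14/19) × (14/19) × (3/19) ≈ 0.0116343
question: (121/140) × (73/121) × (102/121) × (71/121) ≈ 0.257919
Highest score → question.

question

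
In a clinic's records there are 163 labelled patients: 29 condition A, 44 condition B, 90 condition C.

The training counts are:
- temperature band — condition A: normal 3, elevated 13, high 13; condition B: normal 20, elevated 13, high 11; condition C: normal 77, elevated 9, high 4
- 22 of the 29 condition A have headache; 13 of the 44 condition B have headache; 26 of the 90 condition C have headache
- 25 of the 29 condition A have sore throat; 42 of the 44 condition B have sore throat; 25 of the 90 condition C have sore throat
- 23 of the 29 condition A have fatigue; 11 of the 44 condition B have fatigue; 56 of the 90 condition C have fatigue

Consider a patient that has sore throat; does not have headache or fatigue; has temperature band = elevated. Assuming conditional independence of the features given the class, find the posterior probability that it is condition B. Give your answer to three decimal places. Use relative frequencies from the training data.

0.842

condition A: (29/163) × (13/29) × (7/29) × (25/29) × (6/29) ≈ 0.00343361
condition B: (44/163) × (13/44) × (31/44) × (42/44) × (33/44) ≈ 0.0402275
condition C: (90/163) × (9/90) × (64/90) × (25/90) × (34/90) ≈ 0.00412028
P(condition B | x) = 0.0402275 / 0.04778139 ≈ 0.842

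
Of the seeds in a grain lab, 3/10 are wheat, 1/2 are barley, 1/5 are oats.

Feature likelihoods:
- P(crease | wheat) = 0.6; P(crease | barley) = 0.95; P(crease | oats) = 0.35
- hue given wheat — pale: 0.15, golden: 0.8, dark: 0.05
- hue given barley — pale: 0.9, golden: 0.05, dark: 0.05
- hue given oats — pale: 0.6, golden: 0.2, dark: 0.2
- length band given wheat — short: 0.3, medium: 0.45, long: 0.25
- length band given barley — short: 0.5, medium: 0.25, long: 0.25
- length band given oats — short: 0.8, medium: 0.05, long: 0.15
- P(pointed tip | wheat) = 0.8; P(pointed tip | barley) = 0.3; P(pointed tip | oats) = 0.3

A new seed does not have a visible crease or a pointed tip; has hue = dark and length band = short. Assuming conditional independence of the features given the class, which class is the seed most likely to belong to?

wheat: 0.3 × (1−0.6) × 0.05 × 0.3 × (1−0.8) = 0.00036
barley: 0.5 × (1−0.95) × 0.05 × 0.5 × (1−0.3) = 0.0004375
oats: 0.2 × (1−0.35) × 0.2 × 0.8 × (1−0.3) = 0.01456
Highest score → oats.

oats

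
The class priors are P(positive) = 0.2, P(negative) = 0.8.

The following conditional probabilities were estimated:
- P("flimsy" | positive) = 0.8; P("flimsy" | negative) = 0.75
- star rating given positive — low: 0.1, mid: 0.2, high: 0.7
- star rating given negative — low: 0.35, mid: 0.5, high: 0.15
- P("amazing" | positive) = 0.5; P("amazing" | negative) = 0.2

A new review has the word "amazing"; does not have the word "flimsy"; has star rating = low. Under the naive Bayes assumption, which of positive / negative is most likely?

positive: 0.2 × (1−0.8) × 0.1 × 0.5 = 0.002
negative: 0.8 × (1−0.75) × 0.35 × 0.2 = 0.014
Highest score → negative.

negative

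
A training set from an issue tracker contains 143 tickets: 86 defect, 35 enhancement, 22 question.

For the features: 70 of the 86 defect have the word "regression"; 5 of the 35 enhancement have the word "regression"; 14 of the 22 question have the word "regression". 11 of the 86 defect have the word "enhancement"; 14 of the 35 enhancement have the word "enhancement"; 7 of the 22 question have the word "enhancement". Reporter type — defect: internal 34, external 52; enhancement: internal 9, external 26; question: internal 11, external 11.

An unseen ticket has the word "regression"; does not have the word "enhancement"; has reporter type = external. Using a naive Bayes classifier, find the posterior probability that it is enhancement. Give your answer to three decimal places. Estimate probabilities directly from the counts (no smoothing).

defect: (86/143) × (70/86) × (75/86) × (52/86) ≈ 0.258125
enhancement: (35/143) × (5/35) × (21/35) × (26/35) ≈ 0.0155844
question: (22/143) × (14/22) × (15/22) × (11/22) ≈ 0.0333757
P(enhancement | x) = 0.0155844 / 0.3070851 ≈ 0.051

0.051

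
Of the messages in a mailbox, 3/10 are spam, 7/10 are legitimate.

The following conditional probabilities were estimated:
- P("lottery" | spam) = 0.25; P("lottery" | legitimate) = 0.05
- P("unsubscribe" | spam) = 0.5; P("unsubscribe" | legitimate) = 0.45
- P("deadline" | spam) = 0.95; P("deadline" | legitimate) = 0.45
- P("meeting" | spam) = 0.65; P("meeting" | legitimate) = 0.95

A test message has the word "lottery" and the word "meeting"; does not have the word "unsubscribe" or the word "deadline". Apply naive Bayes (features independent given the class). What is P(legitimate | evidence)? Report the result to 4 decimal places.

0.8919

spam: 0.3 × 0.25 × (1−0.5) × (1−0.95) × 0.65 = 0.00121875
legitimate: 0.7 × 0.05 × (1−0.45) × (1−0.45) × 0.95 = 0.010058125
P(legitimate | x) = 0.010058125 / 0.011276875 ≈ 0.8919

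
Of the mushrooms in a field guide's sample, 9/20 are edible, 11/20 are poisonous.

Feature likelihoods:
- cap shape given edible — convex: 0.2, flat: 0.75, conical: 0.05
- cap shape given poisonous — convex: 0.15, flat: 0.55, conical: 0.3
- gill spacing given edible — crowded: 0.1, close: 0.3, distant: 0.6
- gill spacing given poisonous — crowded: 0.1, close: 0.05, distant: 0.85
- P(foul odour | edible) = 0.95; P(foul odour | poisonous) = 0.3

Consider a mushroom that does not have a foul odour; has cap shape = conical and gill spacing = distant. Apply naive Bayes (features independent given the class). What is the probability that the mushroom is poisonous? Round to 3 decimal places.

0.993

edible: 0.45 × 0.05 × 0.6 × (1−0.95) = 0.000675
poisonous: 0.55 × 0.3 × 0.85 × (1−0.3) = 0.098175
P(poisonous | x) = 0.098175 / 0.09885 ≈ 0.993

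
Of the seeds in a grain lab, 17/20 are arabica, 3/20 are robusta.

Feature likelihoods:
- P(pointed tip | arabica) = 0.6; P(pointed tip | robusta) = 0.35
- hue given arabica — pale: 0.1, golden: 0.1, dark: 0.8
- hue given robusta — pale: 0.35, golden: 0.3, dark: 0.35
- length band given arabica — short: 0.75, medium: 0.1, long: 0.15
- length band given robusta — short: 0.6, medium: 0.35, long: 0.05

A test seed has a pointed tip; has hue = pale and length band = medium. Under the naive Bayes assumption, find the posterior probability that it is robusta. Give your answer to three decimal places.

0.558

arabica: 0.85 × 0.6 × 0.1 × 0.1 = 0.0051
robusta: 0.15 × 0.35 × 0.35 × 0.35 = 0.00643125
P(robusta | x) = 0.00643125 / 0.01153125 ≈ 0.558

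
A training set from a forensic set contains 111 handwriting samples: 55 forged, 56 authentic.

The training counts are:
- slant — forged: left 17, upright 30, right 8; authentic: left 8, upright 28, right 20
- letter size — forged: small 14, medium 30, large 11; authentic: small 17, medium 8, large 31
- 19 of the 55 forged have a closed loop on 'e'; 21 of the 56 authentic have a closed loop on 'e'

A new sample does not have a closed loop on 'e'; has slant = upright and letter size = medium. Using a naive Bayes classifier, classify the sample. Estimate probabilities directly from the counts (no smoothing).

forged

forged: (55/111) × (30/55) × (30/55) × (36/55) ≈ 0.0964932
authentic: (56/111) × (28/56) × (8/56) × (35/56) ≈ 0.0225225
Highest score → forged.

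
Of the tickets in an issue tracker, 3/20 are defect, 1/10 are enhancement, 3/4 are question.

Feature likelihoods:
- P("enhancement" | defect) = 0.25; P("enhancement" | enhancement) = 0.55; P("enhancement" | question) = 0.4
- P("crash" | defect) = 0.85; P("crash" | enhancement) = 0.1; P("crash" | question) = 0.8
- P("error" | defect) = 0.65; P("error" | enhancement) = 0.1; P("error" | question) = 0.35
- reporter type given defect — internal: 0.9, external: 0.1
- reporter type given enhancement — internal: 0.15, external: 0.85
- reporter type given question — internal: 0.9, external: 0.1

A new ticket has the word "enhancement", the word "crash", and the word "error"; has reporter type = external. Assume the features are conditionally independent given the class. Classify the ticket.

defect: 0.15 × 0.25 × 0.85 × 0.65 × 0.1 = 0.002071875
enhancement: 0.1 × 0.55 × 0.1 × 0.1 × 0.85 = 0.0004675
question: 0.75 × 0.4 × 0.8 × 0.35 × 0.1 = 0.0084
Highest score → question.

question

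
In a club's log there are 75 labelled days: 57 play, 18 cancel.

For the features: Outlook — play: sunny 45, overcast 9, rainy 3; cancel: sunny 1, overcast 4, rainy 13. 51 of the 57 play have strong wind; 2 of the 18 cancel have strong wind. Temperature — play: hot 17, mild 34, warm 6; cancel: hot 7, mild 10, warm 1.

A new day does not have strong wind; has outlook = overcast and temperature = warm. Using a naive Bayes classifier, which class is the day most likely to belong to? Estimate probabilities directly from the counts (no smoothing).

cancel

play: (57/75) × (9/57) × (6/57) × (6/57) ≈ 0.00132964
cancel: (18/75) × (4/18) × (16/18) × (1/18) ≈ 0.00263374
Highest score → cancel.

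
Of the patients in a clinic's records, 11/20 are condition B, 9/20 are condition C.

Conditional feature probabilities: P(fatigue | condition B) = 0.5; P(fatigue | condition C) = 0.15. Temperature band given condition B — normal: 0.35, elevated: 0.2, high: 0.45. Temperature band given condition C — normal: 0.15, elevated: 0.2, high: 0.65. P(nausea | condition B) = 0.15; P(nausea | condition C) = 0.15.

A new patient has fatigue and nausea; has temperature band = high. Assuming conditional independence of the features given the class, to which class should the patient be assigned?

condition B

condition B: 0.55 × 0.5 × 0.45 × 0.15 = 0.0185625
condition C: 0.45 × 0.15 × 0.65 × 0.15 = 0.00658125
Highest score → condition B.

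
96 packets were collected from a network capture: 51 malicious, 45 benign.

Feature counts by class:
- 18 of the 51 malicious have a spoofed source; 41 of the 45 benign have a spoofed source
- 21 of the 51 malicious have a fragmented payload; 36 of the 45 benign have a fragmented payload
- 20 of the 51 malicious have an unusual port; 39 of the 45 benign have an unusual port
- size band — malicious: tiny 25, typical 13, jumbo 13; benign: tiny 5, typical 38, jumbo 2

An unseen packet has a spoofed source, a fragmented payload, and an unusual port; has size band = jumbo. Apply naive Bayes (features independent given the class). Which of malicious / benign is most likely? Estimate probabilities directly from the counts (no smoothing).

malicious: (51/96) × (18/51) × (21/51) × (20/51) × (13/51) ≈ 0.00771762
benign: (45/96) × (41/45) × (36/45) × (39/45) × (2/45) ≈ 0.0131605
Highest score → benign.

benign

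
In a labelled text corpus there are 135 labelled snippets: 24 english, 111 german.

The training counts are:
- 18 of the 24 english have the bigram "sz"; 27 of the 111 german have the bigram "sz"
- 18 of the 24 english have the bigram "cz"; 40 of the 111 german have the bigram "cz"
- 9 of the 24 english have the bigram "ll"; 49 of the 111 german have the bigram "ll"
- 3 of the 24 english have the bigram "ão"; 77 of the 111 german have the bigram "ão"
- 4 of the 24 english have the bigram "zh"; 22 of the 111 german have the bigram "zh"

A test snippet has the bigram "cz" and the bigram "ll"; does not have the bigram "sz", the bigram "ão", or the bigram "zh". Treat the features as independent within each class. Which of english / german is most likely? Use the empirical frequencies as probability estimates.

english: (24/135) × (6/24) × (18/24) × (9/24) × (21/24) × (20/24) ≈ 0.00911458
german: (111/135) × (84/111) × (40/111) × (49/111) × (34/111) × (89/111) ≈ 0.0243096
Highest score → german.

german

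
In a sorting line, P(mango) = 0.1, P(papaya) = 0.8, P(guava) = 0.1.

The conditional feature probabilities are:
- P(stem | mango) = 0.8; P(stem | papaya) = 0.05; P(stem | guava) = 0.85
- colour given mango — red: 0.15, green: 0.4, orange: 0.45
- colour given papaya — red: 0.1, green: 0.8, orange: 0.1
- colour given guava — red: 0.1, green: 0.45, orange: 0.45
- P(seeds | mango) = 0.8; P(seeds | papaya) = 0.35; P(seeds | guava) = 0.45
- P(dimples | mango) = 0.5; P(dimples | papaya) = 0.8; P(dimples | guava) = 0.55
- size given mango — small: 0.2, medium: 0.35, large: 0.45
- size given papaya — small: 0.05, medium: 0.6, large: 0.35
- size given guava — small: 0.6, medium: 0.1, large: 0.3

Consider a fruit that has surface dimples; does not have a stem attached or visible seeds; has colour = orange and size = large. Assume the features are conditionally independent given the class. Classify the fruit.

papaya

mango: 0.1 × (1−0.8) × 0.45 × (1−0.8) × 0.5 × 0.45 = 0.000405
papaya: 0.8 × (1−0.05) × 0.1 × (1−0.35) × 0.8 × 0.35 = 0.013832
guava: 0.1 × (1−0.85) × 0.45 × (1−0.45) × 0.55 × 0.3 = 0.0006125625
Highest score → papaya.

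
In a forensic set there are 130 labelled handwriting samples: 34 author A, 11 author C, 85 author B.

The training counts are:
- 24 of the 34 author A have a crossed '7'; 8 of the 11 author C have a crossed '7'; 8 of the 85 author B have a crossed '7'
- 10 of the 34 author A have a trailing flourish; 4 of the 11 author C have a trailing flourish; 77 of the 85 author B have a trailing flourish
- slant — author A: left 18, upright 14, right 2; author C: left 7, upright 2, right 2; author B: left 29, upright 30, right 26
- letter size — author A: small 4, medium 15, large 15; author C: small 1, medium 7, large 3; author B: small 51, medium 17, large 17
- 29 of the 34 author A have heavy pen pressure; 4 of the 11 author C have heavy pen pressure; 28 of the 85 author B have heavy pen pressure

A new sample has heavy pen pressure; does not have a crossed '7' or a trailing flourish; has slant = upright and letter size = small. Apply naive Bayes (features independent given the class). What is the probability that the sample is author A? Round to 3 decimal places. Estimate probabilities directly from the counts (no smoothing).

0.361

author A: (34/130) × (10/34) × (24/34) × (14/34) × (4/34) × (29/34) ≈ 0.00224356
author C: (11/130) × (3/11) × (7/11) × (2/11) × (1/11) × (4/11) ≈ 0.0000882664
author B: (85/130) × (77/85) × (8/85) × (30/85) × (51/85) × (28/85) ≈ 0.00388876
P(author A | x) = 0.00224356 / 0.0062205864 ≈ 0.361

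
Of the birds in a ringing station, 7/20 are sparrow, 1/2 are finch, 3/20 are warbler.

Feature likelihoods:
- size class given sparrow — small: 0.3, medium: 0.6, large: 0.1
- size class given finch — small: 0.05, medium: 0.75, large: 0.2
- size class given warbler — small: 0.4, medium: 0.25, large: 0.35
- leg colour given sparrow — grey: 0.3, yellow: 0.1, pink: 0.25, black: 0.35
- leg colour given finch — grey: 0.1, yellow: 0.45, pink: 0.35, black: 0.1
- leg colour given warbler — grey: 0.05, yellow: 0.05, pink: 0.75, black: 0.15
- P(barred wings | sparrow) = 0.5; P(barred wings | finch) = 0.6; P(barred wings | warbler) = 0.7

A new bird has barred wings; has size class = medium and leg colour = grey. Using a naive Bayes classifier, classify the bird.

sparrow

sparrow: 0.35 × 0.6 × 0.3 × 0.5 = 0.0315
finch: 0.5 × 0.75 × 0.1 × 0.6 = 0.0225
warbler: 0.15 × 0.25 × 0.05 × 0.7 = 0.0013125
Highest score → sparrow.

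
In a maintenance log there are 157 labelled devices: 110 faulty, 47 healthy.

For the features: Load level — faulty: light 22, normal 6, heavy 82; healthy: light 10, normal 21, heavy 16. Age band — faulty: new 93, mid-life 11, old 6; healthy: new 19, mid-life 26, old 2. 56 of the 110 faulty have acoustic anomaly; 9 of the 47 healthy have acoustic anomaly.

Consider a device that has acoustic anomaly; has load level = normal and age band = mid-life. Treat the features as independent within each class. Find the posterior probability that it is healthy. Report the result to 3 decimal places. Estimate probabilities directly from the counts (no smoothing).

0.879

faulty: (110/157) × (6/110) × (11/110) × (56/110) ≈ 0.00194557
healthy: (47/157) × (21/47) × (26/47) × (9/47) ≈ 0.014169
P(healthy | x) = 0.014169 / 0.01611457 ≈ 0.879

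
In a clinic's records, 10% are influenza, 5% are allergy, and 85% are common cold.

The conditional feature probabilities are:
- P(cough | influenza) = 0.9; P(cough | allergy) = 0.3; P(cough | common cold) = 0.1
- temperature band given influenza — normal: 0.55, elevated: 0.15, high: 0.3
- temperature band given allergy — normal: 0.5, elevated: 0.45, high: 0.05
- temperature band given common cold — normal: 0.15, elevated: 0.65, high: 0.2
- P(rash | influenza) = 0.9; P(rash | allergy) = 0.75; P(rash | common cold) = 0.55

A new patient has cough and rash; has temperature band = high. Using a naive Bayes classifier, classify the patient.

influenza

influenza: 0.1 × 0.9 × 0.3 × 0.9 = 0.0243
allergy: 0.05 × 0.3 × 0.05 × 0.75 = 0.0005625
common cold: 0.85 × 0.1 × 0.2 × 0.55 = 0.00935
Highest score → influenza.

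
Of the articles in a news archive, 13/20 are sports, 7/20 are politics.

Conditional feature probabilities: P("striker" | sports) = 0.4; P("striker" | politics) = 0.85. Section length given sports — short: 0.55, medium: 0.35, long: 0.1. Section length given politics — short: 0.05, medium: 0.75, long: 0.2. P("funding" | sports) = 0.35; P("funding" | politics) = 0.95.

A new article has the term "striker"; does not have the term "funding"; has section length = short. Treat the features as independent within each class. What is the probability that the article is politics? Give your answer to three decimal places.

sports: 0.65 × 0.4 × 0.55 × (1−0.35) = 0.09295
politics: 0.35 × 0.85 × 0.05 × (1−0.95) = 0.00074375
P(politics | x) = 0.00074375 / 0.09369375 ≈ 0.008

0.008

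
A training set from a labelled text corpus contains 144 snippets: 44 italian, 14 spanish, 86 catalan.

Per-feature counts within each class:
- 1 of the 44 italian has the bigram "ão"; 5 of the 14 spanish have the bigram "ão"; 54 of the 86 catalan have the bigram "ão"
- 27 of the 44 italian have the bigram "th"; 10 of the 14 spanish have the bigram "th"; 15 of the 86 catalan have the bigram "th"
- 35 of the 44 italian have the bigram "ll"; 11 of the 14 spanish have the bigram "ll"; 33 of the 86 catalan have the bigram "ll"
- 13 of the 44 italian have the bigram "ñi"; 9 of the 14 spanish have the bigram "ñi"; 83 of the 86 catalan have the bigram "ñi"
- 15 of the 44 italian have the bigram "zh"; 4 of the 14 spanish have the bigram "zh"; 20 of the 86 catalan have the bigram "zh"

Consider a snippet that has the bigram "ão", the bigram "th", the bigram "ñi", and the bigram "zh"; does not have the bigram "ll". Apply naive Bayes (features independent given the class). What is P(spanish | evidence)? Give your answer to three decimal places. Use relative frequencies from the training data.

italian: (44/144) × (1/44) × (27/44) × (9/44) × (13/44) × (15/44) ≈ 0.0000877946
spanish: (14/144) × (5/14) × (10/14) × (3/14) × (9/14) × (4/14) ≈ 0.000976156
catalan: (86/144) × (54/86) × (15/86) × (53/86) × (83/86) × (20/86) ≈ 0.00904717
P(spanish | x) = 0.000976156 / 0.0101111206 ≈ 0.097

0.097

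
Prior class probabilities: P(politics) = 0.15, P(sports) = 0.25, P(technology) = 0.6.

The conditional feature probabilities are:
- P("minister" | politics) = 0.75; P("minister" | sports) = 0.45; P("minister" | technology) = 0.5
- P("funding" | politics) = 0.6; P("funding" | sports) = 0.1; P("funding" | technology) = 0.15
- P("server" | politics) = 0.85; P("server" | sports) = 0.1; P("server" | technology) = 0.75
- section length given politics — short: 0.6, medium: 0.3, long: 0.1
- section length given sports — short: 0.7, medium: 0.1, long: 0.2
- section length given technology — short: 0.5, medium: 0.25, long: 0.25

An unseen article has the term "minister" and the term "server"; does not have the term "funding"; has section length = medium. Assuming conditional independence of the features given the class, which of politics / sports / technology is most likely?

technology

politics: 0.15 × 0.75 × (1−0.6) × 0.85 × 0.3 = 0.011475
sports: 0.25 × 0.45 × (1−0.1) × 0.1 × 0.1 = 0.0010125
technology: 0.6 × 0.5 × (1−0.15) × 0.75 × 0.25 = 0.0478125
Highest score → technology.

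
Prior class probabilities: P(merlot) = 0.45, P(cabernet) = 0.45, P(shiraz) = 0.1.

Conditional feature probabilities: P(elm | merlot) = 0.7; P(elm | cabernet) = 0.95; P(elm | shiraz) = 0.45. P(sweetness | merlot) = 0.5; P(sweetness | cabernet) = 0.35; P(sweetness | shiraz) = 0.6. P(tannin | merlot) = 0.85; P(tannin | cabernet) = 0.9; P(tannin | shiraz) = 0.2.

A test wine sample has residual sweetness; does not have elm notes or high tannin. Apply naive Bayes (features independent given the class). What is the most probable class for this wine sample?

merlot: 0.45 × (1−0.7) × 0.5 × (1−0.85) = 0.010125
cabernet: 0.45 × (1−0.95) × 0.35 × (1−0.9) = 0.0007875
shiraz: 0.1 × (1−0.45) × 0.6 × (1−0.2) = 0.0264
Highest score → shiraz.

shiraz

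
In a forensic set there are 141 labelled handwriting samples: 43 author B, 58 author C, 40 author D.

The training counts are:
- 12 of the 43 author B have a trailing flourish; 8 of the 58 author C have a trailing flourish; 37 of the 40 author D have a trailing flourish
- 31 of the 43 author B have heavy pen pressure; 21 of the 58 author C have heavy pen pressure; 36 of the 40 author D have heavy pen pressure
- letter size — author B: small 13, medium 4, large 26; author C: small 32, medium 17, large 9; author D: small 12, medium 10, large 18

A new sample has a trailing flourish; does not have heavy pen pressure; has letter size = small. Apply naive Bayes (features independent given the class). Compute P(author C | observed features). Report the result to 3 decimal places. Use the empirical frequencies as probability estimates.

0.570

author B: (43/141) × (12/43) × (12/43) × (13/43) ≈ 0.00718042
author C: (58/141) × (8/58) × (37/58) × (32/58) ≈ 0.0199695
author D: (40/141) × (37/40) × (4/40) × (12/40) ≈ 0.00787234
P(author C | x) = 0.0199695 / 0.03502226 ≈ 0.570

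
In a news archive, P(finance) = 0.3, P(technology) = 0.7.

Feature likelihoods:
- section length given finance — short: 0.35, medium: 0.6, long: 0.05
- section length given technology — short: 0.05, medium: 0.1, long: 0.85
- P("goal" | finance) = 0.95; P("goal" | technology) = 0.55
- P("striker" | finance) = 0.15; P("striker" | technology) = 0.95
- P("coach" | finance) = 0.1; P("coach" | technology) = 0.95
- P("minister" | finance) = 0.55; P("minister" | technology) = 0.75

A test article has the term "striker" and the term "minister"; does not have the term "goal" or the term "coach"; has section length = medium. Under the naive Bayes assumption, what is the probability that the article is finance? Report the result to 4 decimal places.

finance: 0.3 × 0.6 × (1−0.95) × 0.15 × (1−0.1) × 0.55 = 0.00066825
technology: 0.7 × 0.1 × (1−0.55) × 0.95 × (1−0.95) × 0.75 = 0.0011221875
P(finance | x) = 0.00066825 / 0.0017904375 ≈ 0.3732

0.3732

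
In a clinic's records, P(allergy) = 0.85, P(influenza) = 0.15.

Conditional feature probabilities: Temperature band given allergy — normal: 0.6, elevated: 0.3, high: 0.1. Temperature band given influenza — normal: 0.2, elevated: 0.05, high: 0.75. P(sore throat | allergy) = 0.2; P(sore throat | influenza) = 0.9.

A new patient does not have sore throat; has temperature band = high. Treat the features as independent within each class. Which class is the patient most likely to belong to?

allergy: 0.85 × 0.1 × (1−0.2) = 0.068
influenza: 0.15 × 0.75 × (1−0.9) = 0.01125
Highest score → allergy.

allergy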